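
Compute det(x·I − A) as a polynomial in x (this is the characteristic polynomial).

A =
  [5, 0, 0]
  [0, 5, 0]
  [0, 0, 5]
x^3 - 15*x^2 + 75*x - 125

Expanding det(x·I − A) (e.g. by cofactor expansion or by noting that A is similar to its Jordan form J, which has the same characteristic polynomial as A) gives
  χ_A(x) = x^3 - 15*x^2 + 75*x - 125
which factors as (x - 5)^3. The eigenvalues (with algebraic multiplicities) are λ = 5 with multiplicity 3.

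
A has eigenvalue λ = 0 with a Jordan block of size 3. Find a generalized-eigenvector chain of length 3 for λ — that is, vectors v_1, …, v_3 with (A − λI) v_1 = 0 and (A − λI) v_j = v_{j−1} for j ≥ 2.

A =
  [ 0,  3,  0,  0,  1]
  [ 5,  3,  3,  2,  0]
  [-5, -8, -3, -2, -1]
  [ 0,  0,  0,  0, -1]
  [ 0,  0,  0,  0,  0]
A Jordan chain for λ = 0 of length 3:
v_1 = (15, 0, -25, 0, 0)ᵀ
v_2 = (0, 5, -5, 0, 0)ᵀ
v_3 = (1, 0, 0, 0, 0)ᵀ

Let N = A − (0)·I. We want v_3 with N^3 v_3 = 0 but N^2 v_3 ≠ 0; then v_{j-1} := N · v_j for j = 3, …, 2.

Pick v_3 = (1, 0, 0, 0, 0)ᵀ.
Then v_2 = N · v_3 = (0, 5, -5, 0, 0)ᵀ.
Then v_1 = N · v_2 = (15, 0, -25, 0, 0)ᵀ.

Sanity check: (A − (0)·I) v_1 = (0, 0, 0, 0, 0)ᵀ = 0. ✓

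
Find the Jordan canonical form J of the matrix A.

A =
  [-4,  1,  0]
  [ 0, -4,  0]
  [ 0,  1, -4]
J_2(-4) ⊕ J_1(-4)

The characteristic polynomial is
  det(x·I − A) = x^3 + 12*x^2 + 48*x + 64 = (x + 4)^3

Eigenvalues and multiplicities (the geometric multiplicity of λ is n − rank(A − λI), which equals the number of Jordan blocks for λ):
  λ = -4: algebraic multiplicity = 3, geometric multiplicity = 2

Determining the block sizes for each eigenvalue:
  λ = -4: 2 blocks summing to 3 forces exactly one block of size 2 and the rest size 1 → block sizes [2, 1]

Assembling the blocks gives a Jordan form
J =
  [-4,  1,  0]
  [ 0, -4,  0]
  [ 0,  0, -4]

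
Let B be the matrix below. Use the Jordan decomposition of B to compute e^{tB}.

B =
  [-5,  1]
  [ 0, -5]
e^{tB} =
  [exp(-5*t), t*exp(-5*t)]
  [0, exp(-5*t)]

Strategy: write B = P · J · P⁻¹ where J is a Jordan canonical form, so e^{tB} = P · e^{tJ} · P⁻¹, and e^{tJ} can be computed block-by-block.

B has Jordan form
J =
  [-5,  1]
  [ 0, -5]
(up to reordering of blocks).

Per-block formulas:
  For a 2×2 Jordan block J_2(-5): exp(t · J_2(-5)) = e^(-5t)·(I + t·N), where N is the 2×2 nilpotent shift.

After assembling e^{tJ} and conjugating by P, we get:

e^{tB} =
  [exp(-5*t), t*exp(-5*t)]
  [0, exp(-5*t)]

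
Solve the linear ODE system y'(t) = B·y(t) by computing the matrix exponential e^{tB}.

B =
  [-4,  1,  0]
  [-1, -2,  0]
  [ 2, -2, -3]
e^{tB} =
  [-t*exp(-3*t) + exp(-3*t), t*exp(-3*t), 0]
  [-t*exp(-3*t), t*exp(-3*t) + exp(-3*t), 0]
  [2*t*exp(-3*t), -2*t*exp(-3*t), exp(-3*t)]

Strategy: write B = P · J · P⁻¹ where J is a Jordan canonical form, so e^{tB} = P · e^{tJ} · P⁻¹, and e^{tJ} can be computed block-by-block.

B has Jordan form
J =
  [-3,  1,  0]
  [ 0, -3,  0]
  [ 0,  0, -3]
(up to reordering of blocks).

Per-block formulas:
  For a 1×1 block at λ = -3: exp(t · [-3]) = [e^(-3t)].
  For a 2×2 Jordan block J_2(-3): exp(t · J_2(-3)) = e^(-3t)·(I + t·N), where N is the 2×2 nilpotent shift.

After assembling e^{tJ} and conjugating by P, we get:

e^{tB} =
  [-t*exp(-3*t) + exp(-3*t), t*exp(-3*t), 0]
  [-t*exp(-3*t), t*exp(-3*t) + exp(-3*t), 0]
  [2*t*exp(-3*t), -2*t*exp(-3*t), exp(-3*t)]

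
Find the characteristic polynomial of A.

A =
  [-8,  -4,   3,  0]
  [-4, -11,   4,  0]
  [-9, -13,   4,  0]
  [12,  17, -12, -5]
x^4 + 20*x^3 + 150*x^2 + 500*x + 625

Expanding det(x·I − A) (e.g. by cofactor expansion or by noting that A is similar to its Jordan form J, which has the same characteristic polynomial as A) gives
  χ_A(x) = x^4 + 20*x^3 + 150*x^2 + 500*x + 625
which factors as (x + 5)^4. The eigenvalues (with algebraic multiplicities) are λ = -5 with multiplicity 4.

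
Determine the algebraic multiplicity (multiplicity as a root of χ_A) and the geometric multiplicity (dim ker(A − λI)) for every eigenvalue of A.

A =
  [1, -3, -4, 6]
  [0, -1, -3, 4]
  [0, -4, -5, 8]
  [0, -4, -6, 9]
λ = 1: alg = 4, geom = 2

Step 1 — factor the characteristic polynomial to read off the algebraic multiplicities:
  χ_A(x) = (x - 1)^4

Step 2 — compute geometric multiplicities via the rank-nullity identity g(λ) = n − rank(A − λI):
  rank(A − (1)·I) = 2, so dim ker(A − (1)·I) = n − 2 = 2

Summary:
  λ = 1: algebraic multiplicity = 4, geometric multiplicity = 2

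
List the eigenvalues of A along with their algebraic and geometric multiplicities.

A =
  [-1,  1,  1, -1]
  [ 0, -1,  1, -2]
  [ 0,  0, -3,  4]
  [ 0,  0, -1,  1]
λ = -1: alg = 4, geom = 2

Step 1 — factor the characteristic polynomial to read off the algebraic multiplicities:
  χ_A(x) = (x + 1)^4

Step 2 — compute geometric multiplicities via the rank-nullity identity g(λ) = n − rank(A − λI):
  rank(A − (-1)·I) = 2, so dim ker(A − (-1)·I) = n − 2 = 2

Summary:
  λ = -1: algebraic multiplicity = 4, geometric multiplicity = 2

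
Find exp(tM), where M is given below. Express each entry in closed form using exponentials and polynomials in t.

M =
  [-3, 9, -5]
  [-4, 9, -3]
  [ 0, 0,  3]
e^{tM} =
  [-6*t*exp(3*t) + exp(3*t), 9*t*exp(3*t), 3*t^2*exp(3*t)/2 - 5*t*exp(3*t)]
  [-4*t*exp(3*t), 6*t*exp(3*t) + exp(3*t), t^2*exp(3*t) - 3*t*exp(3*t)]
  [0, 0, exp(3*t)]

Strategy: write M = P · J · P⁻¹ where J is a Jordan canonical form, so e^{tM} = P · e^{tJ} · P⁻¹, and e^{tJ} can be computed block-by-block.

M has Jordan form
J =
  [3, 1, 0]
  [0, 3, 1]
  [0, 0, 3]
(up to reordering of blocks).

Per-block formulas:
  For a 3×3 Jordan block J_3(3): exp(t · J_3(3)) = e^(3t)·(I + t·N + (t^2/2)·N^2), where N is the 3×3 nilpotent shift.

After assembling e^{tJ} and conjugating by P, we get:

e^{tM} =
  [-6*t*exp(3*t) + exp(3*t), 9*t*exp(3*t), 3*t^2*exp(3*t)/2 - 5*t*exp(3*t)]
  [-4*t*exp(3*t), 6*t*exp(3*t) + exp(3*t), t^2*exp(3*t) - 3*t*exp(3*t)]
  [0, 0, exp(3*t)]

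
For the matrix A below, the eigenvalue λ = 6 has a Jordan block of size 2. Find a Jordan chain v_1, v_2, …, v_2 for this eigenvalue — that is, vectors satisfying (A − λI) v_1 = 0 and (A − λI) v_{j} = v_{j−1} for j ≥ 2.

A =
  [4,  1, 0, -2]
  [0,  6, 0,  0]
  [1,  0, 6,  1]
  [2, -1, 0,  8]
A Jordan chain for λ = 6 of length 2:
v_1 = (-2, 0, 1, 2)ᵀ
v_2 = (1, 0, 0, 0)ᵀ

Let N = A − (6)·I. We want v_2 with N^2 v_2 = 0 but N^1 v_2 ≠ 0; then v_{j-1} := N · v_j for j = 2, …, 2.

Pick v_2 = (1, 0, 0, 0)ᵀ.
Then v_1 = N · v_2 = (-2, 0, 1, 2)ᵀ.

Sanity check: (A − (6)·I) v_1 = (0, 0, 0, 0)ᵀ = 0. ✓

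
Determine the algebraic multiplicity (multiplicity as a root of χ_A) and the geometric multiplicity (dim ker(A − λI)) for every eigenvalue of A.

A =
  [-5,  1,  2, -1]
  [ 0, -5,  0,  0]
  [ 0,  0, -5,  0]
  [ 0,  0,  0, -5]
λ = -5: alg = 4, geom = 3

Step 1 — factor the characteristic polynomial to read off the algebraic multiplicities:
  χ_A(x) = (x + 5)^4

Step 2 — compute geometric multiplicities via the rank-nullity identity g(λ) = n − rank(A − λI):
  rank(A − (-5)·I) = 1, so dim ker(A − (-5)·I) = n − 1 = 3

Summary:
  λ = -5: algebraic multiplicity = 4, geometric multiplicity = 3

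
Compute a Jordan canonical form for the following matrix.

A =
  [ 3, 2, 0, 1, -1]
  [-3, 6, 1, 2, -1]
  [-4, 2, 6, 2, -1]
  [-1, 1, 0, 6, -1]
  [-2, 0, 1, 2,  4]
J_3(5) ⊕ J_2(5)

The characteristic polynomial is
  det(x·I − A) = x^5 - 25*x^4 + 250*x^3 - 1250*x^2 + 3125*x - 3125 = (x - 5)^5

Eigenvalues and multiplicities (the geometric multiplicity of λ is n − rank(A − λI), which equals the number of Jordan blocks for λ):
  λ = 5: algebraic multiplicity = 5, geometric multiplicity = 2

Determining the block sizes for each eigenvalue:
  λ = 5: with am = 5 and gm = 2, the partition is not yet determined (e.g. several partitions of 5 into 2 parts exist). Let N = A − (5)·I. Computing rank(N^1) = 3, rank(N^2) = 1, rank(N^3) = 0; the number of blocks of size ≥ j is rank(N^{j−1}) − rank(N^j), giving [2, 2, 1]. So we have 1 block(s) of size 3, 1 block(s) of size 2 → block sizes [3, 2]

Assembling the blocks gives a Jordan form
J =
  [5, 1, 0, 0, 0]
  [0, 5, 1, 0, 0]
  [0, 0, 5, 0, 0]
  [0, 0, 0, 5, 1]
  [0, 0, 0, 0, 5]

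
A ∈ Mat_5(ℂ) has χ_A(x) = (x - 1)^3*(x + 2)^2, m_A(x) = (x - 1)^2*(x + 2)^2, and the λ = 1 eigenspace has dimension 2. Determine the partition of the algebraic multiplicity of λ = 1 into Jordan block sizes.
Block sizes for λ = 1: [2, 1]

Step 1 — from the characteristic polynomial, algebraic multiplicity of λ = 1 is 3. From dim ker(A − (1)·I) = 2, there are exactly 2 Jordan blocks for λ = 1.
Step 2 — from the minimal polynomial, the factor (x − 1)^2 tells us the largest block for λ = 1 has size 2.
Step 3 — with total size 3, 2 blocks, and largest block 2, the block sizes (in nonincreasing order) are [2, 1].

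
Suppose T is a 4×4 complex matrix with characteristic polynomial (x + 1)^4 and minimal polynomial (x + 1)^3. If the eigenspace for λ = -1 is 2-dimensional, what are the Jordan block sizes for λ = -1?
Block sizes for λ = -1: [3, 1]

Step 1 — from the characteristic polynomial, algebraic multiplicity of λ = -1 is 4. From dim ker(T − (-1)·I) = 2, there are exactly 2 Jordan blocks for λ = -1.
Step 2 — from the minimal polynomial, the factor (x + 1)^3 tells us the largest block for λ = -1 has size 3.
Step 3 — with total size 4, 2 blocks, and largest block 3, the block sizes (in nonincreasing order) are [3, 1].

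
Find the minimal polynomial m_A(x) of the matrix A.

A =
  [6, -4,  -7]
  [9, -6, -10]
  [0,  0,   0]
x^3

The characteristic polynomial is χ_A(x) = x^3, so the eigenvalues are known. The minimal polynomial is
  m_A(x) = Π_λ (x − λ)^{k_λ}
where k_λ is the size of the *largest* Jordan block for λ (equivalently, the smallest k with (A − λI)^k v = 0 for every generalised eigenvector v of λ).

  λ = 0: largest Jordan block has size 3, contributing (x − 0)^3

So m_A(x) = x^3 = x^3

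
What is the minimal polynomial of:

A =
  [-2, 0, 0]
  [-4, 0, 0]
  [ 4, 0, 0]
x^2 + 2*x

The characteristic polynomial is χ_A(x) = x^2*(x + 2), so the eigenvalues are known. The minimal polynomial is
  m_A(x) = Π_λ (x − λ)^{k_λ}
where k_λ is the size of the *largest* Jordan block for λ (equivalently, the smallest k with (A − λI)^k v = 0 for every generalised eigenvector v of λ).

  λ = -2: largest Jordan block has size 1, contributing (x + 2)
  λ = 0: largest Jordan block has size 1, contributing (x − 0)

So m_A(x) = x*(x + 2) = x^2 + 2*x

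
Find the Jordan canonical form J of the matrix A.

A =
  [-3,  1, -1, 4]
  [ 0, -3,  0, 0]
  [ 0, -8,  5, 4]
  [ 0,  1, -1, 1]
J_1(-3) ⊕ J_1(-3) ⊕ J_2(3)

The characteristic polynomial is
  det(x·I − A) = x^4 - 18*x^2 + 81 = (x - 3)^2*(x + 3)^2

Eigenvalues and multiplicities (the geometric multiplicity of λ is n − rank(A − λI), which equals the number of Jordan blocks for λ):
  λ = -3: algebraic multiplicity = 2, geometric multiplicity = 2
  λ = 3: algebraic multiplicity = 2, geometric multiplicity = 1

Determining the block sizes for each eigenvalue:
  λ = -3: gm = am = 2, so every block has size 1 → block sizes [1, 1]
  λ = 3: one block (gm = 1), so the single block has size am = 2 → block sizes [2]

Assembling the blocks gives a Jordan form
J =
  [-3,  0, 0, 0]
  [ 0, -3, 0, 0]
  [ 0,  0, 3, 1]
  [ 0,  0, 0, 3]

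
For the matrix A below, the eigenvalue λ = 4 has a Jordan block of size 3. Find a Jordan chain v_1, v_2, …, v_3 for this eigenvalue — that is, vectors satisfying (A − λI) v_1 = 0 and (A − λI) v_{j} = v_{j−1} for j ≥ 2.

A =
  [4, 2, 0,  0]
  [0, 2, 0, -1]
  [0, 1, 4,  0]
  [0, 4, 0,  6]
A Jordan chain for λ = 4 of length 3:
v_1 = (-4, 0, -2, 0)ᵀ
v_2 = (2, -2, 1, 4)ᵀ
v_3 = (0, 1, 0, 0)ᵀ

Let N = A − (4)·I. We want v_3 with N^3 v_3 = 0 but N^2 v_3 ≠ 0; then v_{j-1} := N · v_j for j = 3, …, 2.

Pick v_3 = (0, 1, 0, 0)ᵀ.
Then v_2 = N · v_3 = (2, -2, 1, 4)ᵀ.
Then v_1 = N · v_2 = (-4, 0, -2, 0)ᵀ.

Sanity check: (A − (4)·I) v_1 = (0, 0, 0, 0)ᵀ = 0. ✓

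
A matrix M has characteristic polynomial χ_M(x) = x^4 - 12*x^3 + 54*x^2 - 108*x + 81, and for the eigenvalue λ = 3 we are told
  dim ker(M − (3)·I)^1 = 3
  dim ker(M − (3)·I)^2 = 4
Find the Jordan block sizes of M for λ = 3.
Block sizes for λ = 3: [2, 1, 1]

From the dimensions of kernels of powers, the number of Jordan blocks of size at least j is d_j − d_{j−1} where d_j = dim ker(N^j) (with d_0 = 0). Computing the differences gives [3, 1].
The number of blocks of size exactly k is (#blocks of size ≥ k) − (#blocks of size ≥ k + 1), so the partition is: 2 block(s) of size 1, 1 block(s) of size 2.
In nonincreasing order the block sizes are [2, 1, 1].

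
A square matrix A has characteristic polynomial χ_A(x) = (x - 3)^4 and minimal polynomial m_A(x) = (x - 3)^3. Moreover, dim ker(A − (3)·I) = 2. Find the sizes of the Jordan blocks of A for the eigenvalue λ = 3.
Block sizes for λ = 3: [3, 1]

Step 1 — from the characteristic polynomial, algebraic multiplicity of λ = 3 is 4. From dim ker(A − (3)·I) = 2, there are exactly 2 Jordan blocks for λ = 3.
Step 2 — from the minimal polynomial, the factor (x − 3)^3 tells us the largest block for λ = 3 has size 3.
Step 3 — with total size 4, 2 blocks, and largest block 3, the block sizes (in nonincreasing order) are [3, 1].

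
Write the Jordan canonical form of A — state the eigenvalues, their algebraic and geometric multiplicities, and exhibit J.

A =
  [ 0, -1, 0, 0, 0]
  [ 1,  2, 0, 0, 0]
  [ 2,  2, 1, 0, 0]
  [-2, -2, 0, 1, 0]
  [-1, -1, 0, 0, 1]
J_2(1) ⊕ J_1(1) ⊕ J_1(1) ⊕ J_1(1)

The characteristic polynomial is
  det(x·I − A) = x^5 - 5*x^4 + 10*x^3 - 10*x^2 + 5*x - 1 = (x - 1)^5

Eigenvalues and multiplicities (the geometric multiplicity of λ is n − rank(A − λI), which equals the number of Jordan blocks for λ):
  λ = 1: algebraic multiplicity = 5, geometric multiplicity = 4

Determining the block sizes for each eigenvalue:
  λ = 1: 4 blocks summing to 5 forces exactly one block of size 2 and the rest size 1 → block sizes [2, 1, 1, 1]

Assembling the blocks gives a Jordan form
J =
  [1, 1, 0, 0, 0]
  [0, 1, 0, 0, 0]
  [0, 0, 1, 0, 0]
  [0, 0, 0, 1, 0]
  [0, 0, 0, 0, 1]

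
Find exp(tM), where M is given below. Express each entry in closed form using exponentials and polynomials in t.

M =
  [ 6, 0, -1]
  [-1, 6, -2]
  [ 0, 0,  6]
e^{tM} =
  [exp(6*t), 0, -t*exp(6*t)]
  [-t*exp(6*t), exp(6*t), t^2*exp(6*t)/2 - 2*t*exp(6*t)]
  [0, 0, exp(6*t)]

Strategy: write M = P · J · P⁻¹ where J is a Jordan canonical form, so e^{tM} = P · e^{tJ} · P⁻¹, and e^{tJ} can be computed block-by-block.

M has Jordan form
J =
  [6, 1, 0]
  [0, 6, 1]
  [0, 0, 6]
(up to reordering of blocks).

Per-block formulas:
  For a 3×3 Jordan block J_3(6): exp(t · J_3(6)) = e^(6t)·(I + t·N + (t^2/2)·N^2), where N is the 3×3 nilpotent shift.

After assembling e^{tJ} and conjugating by P, we get:

e^{tM} =
  [exp(6*t), 0, -t*exp(6*t)]
  [-t*exp(6*t), exp(6*t), t^2*exp(6*t)/2 - 2*t*exp(6*t)]
  [0, 0, exp(6*t)]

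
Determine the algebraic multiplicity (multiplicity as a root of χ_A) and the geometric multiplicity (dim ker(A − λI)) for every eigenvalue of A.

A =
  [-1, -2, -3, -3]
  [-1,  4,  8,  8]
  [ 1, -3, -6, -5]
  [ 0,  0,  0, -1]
λ = -1: alg = 4, geom = 2

Step 1 — factor the characteristic polynomial to read off the algebraic multiplicities:
  χ_A(x) = (x + 1)^4

Step 2 — compute geometric multiplicities via the rank-nullity identity g(λ) = n − rank(A − λI):
  rank(A − (-1)·I) = 2, so dim ker(A − (-1)·I) = n − 2 = 2

Summary:
  λ = -1: algebraic multiplicity = 4, geometric multiplicity = 2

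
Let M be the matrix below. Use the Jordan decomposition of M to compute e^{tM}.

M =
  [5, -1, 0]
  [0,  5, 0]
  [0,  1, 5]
e^{tM} =
  [exp(5*t), -t*exp(5*t), 0]
  [0, exp(5*t), 0]
  [0, t*exp(5*t), exp(5*t)]

Strategy: write M = P · J · P⁻¹ where J is a Jordan canonical form, so e^{tM} = P · e^{tJ} · P⁻¹, and e^{tJ} can be computed block-by-block.

M has Jordan form
J =
  [5, 1, 0]
  [0, 5, 0]
  [0, 0, 5]
(up to reordering of blocks).

Per-block formulas:
  For a 1×1 block at λ = 5: exp(t · [5]) = [e^(5t)].
  For a 2×2 Jordan block J_2(5): exp(t · J_2(5)) = e^(5t)·(I + t·N), where N is the 2×2 nilpotent shift.

After assembling e^{tJ} and conjugating by P, we get:

e^{tM} =
  [exp(5*t), -t*exp(5*t), 0]
  [0, exp(5*t), 0]
  [0, t*exp(5*t), exp(5*t)]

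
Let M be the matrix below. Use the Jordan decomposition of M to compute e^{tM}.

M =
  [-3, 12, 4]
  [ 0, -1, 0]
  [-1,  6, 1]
e^{tM} =
  [-2*t*exp(-t) + exp(-t), 12*t*exp(-t), 4*t*exp(-t)]
  [0, exp(-t), 0]
  [-t*exp(-t), 6*t*exp(-t), 2*t*exp(-t) + exp(-t)]

Strategy: write M = P · J · P⁻¹ where J is a Jordan canonical form, so e^{tM} = P · e^{tJ} · P⁻¹, and e^{tJ} can be computed block-by-block.

M has Jordan form
J =
  [-1,  1,  0]
  [ 0, -1,  0]
  [ 0,  0, -1]
(up to reordering of blocks).

Per-block formulas:
  For a 1×1 block at λ = -1: exp(t · [-1]) = [e^(-1t)].
  For a 2×2 Jordan block J_2(-1): exp(t · J_2(-1)) = e^(-1t)·(I + t·N), where N is the 2×2 nilpotent shift.

After assembling e^{tJ} and conjugating by P, we get:

e^{tM} =
  [-2*t*exp(-t) + exp(-t), 12*t*exp(-t), 4*t*exp(-t)]
  [0, exp(-t), 0]
  [-t*exp(-t), 6*t*exp(-t), 2*t*exp(-t) + exp(-t)]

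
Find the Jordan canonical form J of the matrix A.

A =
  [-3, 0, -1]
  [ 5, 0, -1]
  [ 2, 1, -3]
J_3(-2)

The characteristic polynomial is
  det(x·I − A) = x^3 + 6*x^2 + 12*x + 8 = (x + 2)^3

Eigenvalues and multiplicities (the geometric multiplicity of λ is n − rank(A − λI), which equals the number of Jordan blocks for λ):
  λ = -2: algebraic multiplicity = 3, geometric multiplicity = 1

Determining the block sizes for each eigenvalue:
  λ = -2: one block (gm = 1), so the single block has size am = 3 → block sizes [3]

Assembling the blocks gives a Jordan form
J =
  [-2,  1,  0]
  [ 0, -2,  1]
  [ 0,  0, -2]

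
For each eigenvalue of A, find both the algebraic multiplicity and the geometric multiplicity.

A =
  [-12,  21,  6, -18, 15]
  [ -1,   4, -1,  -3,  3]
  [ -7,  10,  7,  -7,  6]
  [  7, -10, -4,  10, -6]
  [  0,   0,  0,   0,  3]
λ = 0: alg = 1, geom = 1; λ = 3: alg = 4, geom = 2

Step 1 — factor the characteristic polynomial to read off the algebraic multiplicities:
  χ_A(x) = x*(x - 3)^4

Step 2 — compute geometric multiplicities via the rank-nullity identity g(λ) = n − rank(A − λI):
  rank(A − (0)·I) = 4, so dim ker(A − (0)·I) = n − 4 = 1
  rank(A − (3)·I) = 3, so dim ker(A − (3)·I) = n − 3 = 2

Summary:
  λ = 0: algebraic multiplicity = 1, geometric multiplicity = 1
  λ = 3: algebraic multiplicity = 4, geometric multiplicity = 2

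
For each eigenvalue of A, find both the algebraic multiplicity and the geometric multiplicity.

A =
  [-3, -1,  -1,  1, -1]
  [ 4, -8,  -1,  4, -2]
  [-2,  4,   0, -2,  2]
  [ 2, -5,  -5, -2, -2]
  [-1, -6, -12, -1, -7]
λ = -4: alg = 5, geom = 2

Step 1 — factor the characteristic polynomial to read off the algebraic multiplicities:
  χ_A(x) = (x + 4)^5

Step 2 — compute geometric multiplicities via the rank-nullity identity g(λ) = n − rank(A − λI):
  rank(A − (-4)·I) = 3, so dim ker(A − (-4)·I) = n − 3 = 2

Summary:
  λ = -4: algebraic multiplicity = 5, geometric multiplicity = 2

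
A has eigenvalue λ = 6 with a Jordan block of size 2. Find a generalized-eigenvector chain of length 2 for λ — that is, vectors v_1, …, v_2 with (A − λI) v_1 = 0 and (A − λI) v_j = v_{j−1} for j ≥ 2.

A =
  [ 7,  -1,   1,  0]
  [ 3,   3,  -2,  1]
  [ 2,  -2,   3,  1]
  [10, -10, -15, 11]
A Jordan chain for λ = 6 of length 2:
v_1 = (1, 3, 2, 10)ᵀ
v_2 = (1, 0, 0, 0)ᵀ

Let N = A − (6)·I. We want v_2 with N^2 v_2 = 0 but N^1 v_2 ≠ 0; then v_{j-1} := N · v_j for j = 2, …, 2.

Pick v_2 = (1, 0, 0, 0)ᵀ.
Then v_1 = N · v_2 = (1, 3, 2, 10)ᵀ.

Sanity check: (A − (6)·I) v_1 = (0, 0, 0, 0)ᵀ = 0. ✓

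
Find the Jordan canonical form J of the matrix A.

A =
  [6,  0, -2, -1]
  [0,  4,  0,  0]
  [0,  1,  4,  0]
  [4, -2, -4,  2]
J_2(4) ⊕ J_2(4)

The characteristic polynomial is
  det(x·I − A) = x^4 - 16*x^3 + 96*x^2 - 256*x + 256 = (x - 4)^4

Eigenvalues and multiplicities (the geometric multiplicity of λ is n − rank(A − λI), which equals the number of Jordan blocks for λ):
  λ = 4: algebraic multiplicity = 4, geometric multiplicity = 2

Determining the block sizes for each eigenvalue:
  λ = 4: with am = 4 and gm = 2, the partition is not yet determined (e.g. several partitions of 4 into 2 parts exist). Let N = A − (4)·I. Computing rank(N^1) = 2, rank(N^2) = 0; the number of blocks of size ≥ j is rank(N^{j−1}) − rank(N^j), giving [2, 2]. So we have 2 block(s) of size 2 → block sizes [2, 2]

Assembling the blocks gives a Jordan form
J =
  [4, 1, 0, 0]
  [0, 4, 0, 0]
  [0, 0, 4, 1]
  [0, 0, 0, 4]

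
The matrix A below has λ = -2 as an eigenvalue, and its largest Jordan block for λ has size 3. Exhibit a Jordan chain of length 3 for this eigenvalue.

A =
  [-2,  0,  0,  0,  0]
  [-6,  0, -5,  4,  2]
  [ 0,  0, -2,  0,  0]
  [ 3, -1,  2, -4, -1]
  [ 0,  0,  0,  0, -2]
A Jordan chain for λ = -2 of length 3:
v_1 = (0, -2, 0, 1, 0)ᵀ
v_2 = (0, -5, 0, 2, 0)ᵀ
v_3 = (0, 0, 1, 0, 0)ᵀ

Let N = A − (-2)·I. We want v_3 with N^3 v_3 = 0 but N^2 v_3 ≠ 0; then v_{j-1} := N · v_j for j = 3, …, 2.

Pick v_3 = (0, 0, 1, 0, 0)ᵀ.
Then v_2 = N · v_3 = (0, -5, 0, 2, 0)ᵀ.
Then v_1 = N · v_2 = (0, -2, 0, 1, 0)ᵀ.

Sanity check: (A − (-2)·I) v_1 = (0, 0, 0, 0, 0)ᵀ = 0. ✓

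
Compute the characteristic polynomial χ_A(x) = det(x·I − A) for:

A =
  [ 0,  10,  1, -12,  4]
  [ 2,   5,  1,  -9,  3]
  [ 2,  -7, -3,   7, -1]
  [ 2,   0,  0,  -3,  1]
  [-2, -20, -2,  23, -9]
x^5 + 10*x^4 + 40*x^3 + 80*x^2 + 80*x + 32

Expanding det(x·I − A) (e.g. by cofactor expansion or by noting that A is similar to its Jordan form J, which has the same characteristic polynomial as A) gives
  χ_A(x) = x^5 + 10*x^4 + 40*x^3 + 80*x^2 + 80*x + 32
which factors as (x + 2)^5. The eigenvalues (with algebraic multiplicities) are λ = -2 with multiplicity 5.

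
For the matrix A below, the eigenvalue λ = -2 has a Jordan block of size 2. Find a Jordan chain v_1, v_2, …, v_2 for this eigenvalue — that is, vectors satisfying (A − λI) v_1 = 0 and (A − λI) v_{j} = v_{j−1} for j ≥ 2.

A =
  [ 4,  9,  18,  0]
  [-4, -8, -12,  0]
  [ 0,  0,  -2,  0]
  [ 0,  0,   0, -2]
A Jordan chain for λ = -2 of length 2:
v_1 = (6, -4, 0, 0)ᵀ
v_2 = (1, 0, 0, 0)ᵀ

Let N = A − (-2)·I. We want v_2 with N^2 v_2 = 0 but N^1 v_2 ≠ 0; then v_{j-1} := N · v_j for j = 2, …, 2.

Pick v_2 = (1, 0, 0, 0)ᵀ.
Then v_1 = N · v_2 = (6, -4, 0, 0)ᵀ.

Sanity check: (A − (-2)·I) v_1 = (0, 0, 0, 0)ᵀ = 0. ✓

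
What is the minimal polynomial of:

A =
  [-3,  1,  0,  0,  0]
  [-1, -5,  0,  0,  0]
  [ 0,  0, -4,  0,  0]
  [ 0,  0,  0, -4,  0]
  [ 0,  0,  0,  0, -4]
x^2 + 8*x + 16

The characteristic polynomial is χ_A(x) = (x + 4)^5, so the eigenvalues are known. The minimal polynomial is
  m_A(x) = Π_λ (x − λ)^{k_λ}
where k_λ is the size of the *largest* Jordan block for λ (equivalently, the smallest k with (A − λI)^k v = 0 for every generalised eigenvector v of λ).

  λ = -4: largest Jordan block has size 2, contributing (x + 4)^2

So m_A(x) = (x + 4)^2 = x^2 + 8*x + 16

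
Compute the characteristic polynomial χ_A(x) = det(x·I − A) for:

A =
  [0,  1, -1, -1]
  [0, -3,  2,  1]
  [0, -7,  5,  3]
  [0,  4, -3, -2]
x^4

Expanding det(x·I − A) (e.g. by cofactor expansion or by noting that A is similar to its Jordan form J, which has the same characteristic polynomial as A) gives
  χ_A(x) = x^4
which factors as x^4. The eigenvalues (with algebraic multiplicities) are λ = 0 with multiplicity 4.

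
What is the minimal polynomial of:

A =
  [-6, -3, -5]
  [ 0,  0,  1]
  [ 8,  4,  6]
x^3

The characteristic polynomial is χ_A(x) = x^3, so the eigenvalues are known. The minimal polynomial is
  m_A(x) = Π_λ (x − λ)^{k_λ}
where k_λ is the size of the *largest* Jordan block for λ (equivalently, the smallest k with (A − λI)^k v = 0 for every generalised eigenvector v of λ).

  λ = 0: largest Jordan block has size 3, contributing (x − 0)^3

So m_A(x) = x^3 = x^3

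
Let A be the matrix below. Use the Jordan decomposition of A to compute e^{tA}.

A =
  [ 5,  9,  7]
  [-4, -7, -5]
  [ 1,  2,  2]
e^{tA} =
  [-2*t^2 + 5*t + 1, -2*t^2 + 9*t, 2*t^2 + 7*t]
  [3*t^2/2 - 4*t, 3*t^2/2 - 7*t + 1, -3*t^2/2 - 5*t]
  [-t^2/2 + t, -t^2/2 + 2*t, t^2/2 + 2*t + 1]

Strategy: write A = P · J · P⁻¹ where J is a Jordan canonical form, so e^{tA} = P · e^{tJ} · P⁻¹, and e^{tJ} can be computed block-by-block.

A has Jordan form
J =
  [0, 1, 0]
  [0, 0, 1]
  [0, 0, 0]
(up to reordering of blocks).

Per-block formulas:
  For a 3×3 Jordan block J_3(0): exp(t · J_3(0)) = e^(0t)·(I + t·N + (t^2/2)·N^2), where N is the 3×3 nilpotent shift.

After assembling e^{tJ} and conjugating by P, we get:

e^{tA} =
  [-2*t^2 + 5*t + 1, -2*t^2 + 9*t, 2*t^2 + 7*t]
  [3*t^2/2 - 4*t, 3*t^2/2 - 7*t + 1, -3*t^2/2 - 5*t]
  [-t^2/2 + t, -t^2/2 + 2*t, t^2/2 + 2*t + 1]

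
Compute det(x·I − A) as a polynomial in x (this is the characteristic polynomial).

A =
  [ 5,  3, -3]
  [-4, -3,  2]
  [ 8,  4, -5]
x^3 + 3*x^2 + 3*x + 1

Expanding det(x·I − A) (e.g. by cofactor expansion or by noting that A is similar to its Jordan form J, which has the same characteristic polynomial as A) gives
  χ_A(x) = x^3 + 3*x^2 + 3*x + 1
which factors as (x + 1)^3. The eigenvalues (with algebraic multiplicities) are λ = -1 with multiplicity 3.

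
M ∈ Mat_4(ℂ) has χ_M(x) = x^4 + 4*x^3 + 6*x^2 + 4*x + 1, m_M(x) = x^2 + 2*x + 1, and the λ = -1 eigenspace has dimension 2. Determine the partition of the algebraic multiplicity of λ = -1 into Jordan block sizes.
Block sizes for λ = -1: [2, 2]

Step 1 — from the characteristic polynomial, algebraic multiplicity of λ = -1 is 4. From dim ker(M − (-1)·I) = 2, there are exactly 2 Jordan blocks for λ = -1.
Step 2 — from the minimal polynomial, the factor (x + 1)^2 tells us the largest block for λ = -1 has size 2.
Step 3 — with total size 4, 2 blocks, and largest block 2, the block sizes (in nonincreasing order) are [2, 2].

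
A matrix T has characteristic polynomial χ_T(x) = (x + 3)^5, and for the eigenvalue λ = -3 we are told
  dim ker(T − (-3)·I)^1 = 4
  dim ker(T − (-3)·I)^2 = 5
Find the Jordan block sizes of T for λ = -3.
Block sizes for λ = -3: [2, 1, 1, 1]

From the dimensions of kernels of powers, the number of Jordan blocks of size at least j is d_j − d_{j−1} where d_j = dim ker(N^j) (with d_0 = 0). Computing the differences gives [4, 1].
The number of blocks of size exactly k is (#blocks of size ≥ k) − (#blocks of size ≥ k + 1), so the partition is: 3 block(s) of size 1, 1 block(s) of size 2.
In nonincreasing order the block sizes are [2, 1, 1, 1].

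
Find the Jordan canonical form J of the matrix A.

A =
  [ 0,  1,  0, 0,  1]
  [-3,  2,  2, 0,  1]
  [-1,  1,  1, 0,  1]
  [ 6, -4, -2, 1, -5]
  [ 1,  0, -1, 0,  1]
J_3(1) ⊕ J_2(1)

The characteristic polynomial is
  det(x·I − A) = x^5 - 5*x^4 + 10*x^3 - 10*x^2 + 5*x - 1 = (x - 1)^5

Eigenvalues and multiplicities (the geometric multiplicity of λ is n − rank(A − λI), which equals the number of Jordan blocks for λ):
  λ = 1: algebraic multiplicity = 5, geometric multiplicity = 2

Determining the block sizes for each eigenvalue:
  λ = 1: with am = 5 and gm = 2, the partition is not yet determined (e.g. several partitions of 5 into 2 parts exist). Let N = A − (1)·I. Computing rank(N^1) = 3, rank(N^2) = 1, rank(N^3) = 0; the number of blocks of size ≥ j is rank(N^{j−1}) − rank(N^j), giving [2, 2, 1]. So we have 1 block(s) of size 3, 1 block(s) of size 2 → block sizes [3, 2]

Assembling the blocks gives a Jordan form
J =
  [1, 1, 0, 0, 0]
  [0, 1, 1, 0, 0]
  [0, 0, 1, 0, 0]
  [0, 0, 0, 1, 1]
  [0, 0, 0, 0, 1]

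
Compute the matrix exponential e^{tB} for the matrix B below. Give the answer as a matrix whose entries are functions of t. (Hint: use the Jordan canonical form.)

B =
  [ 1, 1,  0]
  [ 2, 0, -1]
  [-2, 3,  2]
e^{tB} =
  [t^2*exp(t) + exp(t), -t^2*exp(t)/2 + t*exp(t), -t^2*exp(t)/2]
  [2*t*exp(t), -t*exp(t) + exp(t), -t*exp(t)]
  [2*t^2*exp(t) - 2*t*exp(t), -t^2*exp(t) + 3*t*exp(t), -t^2*exp(t) + t*exp(t) + exp(t)]

Strategy: write B = P · J · P⁻¹ where J is a Jordan canonical form, so e^{tB} = P · e^{tJ} · P⁻¹, and e^{tJ} can be computed block-by-block.

B has Jordan form
J =
  [1, 1, 0]
  [0, 1, 1]
  [0, 0, 1]
(up to reordering of blocks).

Per-block formulas:
  For a 3×3 Jordan block J_3(1): exp(t · J_3(1)) = e^(1t)·(I + t·N + (t^2/2)·N^2), where N is the 3×3 nilpotent shift.

After assembling e^{tJ} and conjugating by P, we get:

e^{tB} =
  [t^2*exp(t) + exp(t), -t^2*exp(t)/2 + t*exp(t), -t^2*exp(t)/2]
  [2*t*exp(t), -t*exp(t) + exp(t), -t*exp(t)]
  [2*t^2*exp(t) - 2*t*exp(t), -t^2*exp(t) + 3*t*exp(t), -t^2*exp(t) + t*exp(t) + exp(t)]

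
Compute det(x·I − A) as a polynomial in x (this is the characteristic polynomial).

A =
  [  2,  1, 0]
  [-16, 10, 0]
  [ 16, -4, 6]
x^3 - 18*x^2 + 108*x - 216

Expanding det(x·I − A) (e.g. by cofactor expansion or by noting that A is similar to its Jordan form J, which has the same characteristic polynomial as A) gives
  χ_A(x) = x^3 - 18*x^2 + 108*x - 216
which factors as (x - 6)^3. The eigenvalues (with algebraic multiplicities) are λ = 6 with multiplicity 3.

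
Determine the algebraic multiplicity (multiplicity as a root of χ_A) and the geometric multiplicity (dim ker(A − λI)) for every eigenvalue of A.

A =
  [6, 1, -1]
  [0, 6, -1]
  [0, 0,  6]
λ = 6: alg = 3, geom = 1

Step 1 — factor the characteristic polynomial to read off the algebraic multiplicities:
  χ_A(x) = (x - 6)^3

Step 2 — compute geometric multiplicities via the rank-nullity identity g(λ) = n − rank(A − λI):
  rank(A − (6)·I) = 2, so dim ker(A − (6)·I) = n − 2 = 1

Summary:
  λ = 6: algebraic multiplicity = 3, geometric multiplicity = 1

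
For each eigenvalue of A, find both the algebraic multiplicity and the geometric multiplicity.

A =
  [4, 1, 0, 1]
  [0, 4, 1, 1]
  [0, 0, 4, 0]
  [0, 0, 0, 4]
λ = 4: alg = 4, geom = 2

Step 1 — factor the characteristic polynomial to read off the algebraic multiplicities:
  χ_A(x) = (x - 4)^4

Step 2 — compute geometric multiplicities via the rank-nullity identity g(λ) = n − rank(A − λI):
  rank(A − (4)·I) = 2, so dim ker(A − (4)·I) = n − 2 = 2

Summary:
  λ = 4: algebraic multiplicity = 4, geometric multiplicity = 2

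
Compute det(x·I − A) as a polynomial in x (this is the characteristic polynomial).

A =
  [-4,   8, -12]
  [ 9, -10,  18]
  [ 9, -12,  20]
x^3 - 6*x^2 + 12*x - 8

Expanding det(x·I − A) (e.g. by cofactor expansion or by noting that A is similar to its Jordan form J, which has the same characteristic polynomial as A) gives
  χ_A(x) = x^3 - 6*x^2 + 12*x - 8
which factors as (x - 2)^3. The eigenvalues (with algebraic multiplicities) are λ = 2 with multiplicity 3.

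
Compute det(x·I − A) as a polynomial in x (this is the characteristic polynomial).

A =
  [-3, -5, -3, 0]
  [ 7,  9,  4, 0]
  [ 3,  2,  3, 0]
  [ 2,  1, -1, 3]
x^4 - 12*x^3 + 54*x^2 - 108*x + 81

Expanding det(x·I − A) (e.g. by cofactor expansion or by noting that A is similar to its Jordan form J, which has the same characteristic polynomial as A) gives
  χ_A(x) = x^4 - 12*x^3 + 54*x^2 - 108*x + 81
which factors as (x - 3)^4. The eigenvalues (with algebraic multiplicities) are λ = 3 with multiplicity 4.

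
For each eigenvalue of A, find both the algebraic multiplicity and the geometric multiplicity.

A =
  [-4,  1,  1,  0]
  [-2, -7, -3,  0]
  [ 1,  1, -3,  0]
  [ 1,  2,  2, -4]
λ = -5: alg = 2, geom = 1; λ = -4: alg = 2, geom = 2

Step 1 — factor the characteristic polynomial to read off the algebraic multiplicities:
  χ_A(x) = (x + 4)^2*(x + 5)^2

Step 2 — compute geometric multiplicities via the rank-nullity identity g(λ) = n − rank(A − λI):
  rank(A − (-5)·I) = 3, so dim ker(A − (-5)·I) = n − 3 = 1
  rank(A − (-4)·I) = 2, so dim ker(A − (-4)·I) = n − 2 = 2

Summary:
  λ = -5: algebraic multiplicity = 2, geometric multiplicity = 1
  λ = -4: algebraic multiplicity = 2, geometric multiplicity = 2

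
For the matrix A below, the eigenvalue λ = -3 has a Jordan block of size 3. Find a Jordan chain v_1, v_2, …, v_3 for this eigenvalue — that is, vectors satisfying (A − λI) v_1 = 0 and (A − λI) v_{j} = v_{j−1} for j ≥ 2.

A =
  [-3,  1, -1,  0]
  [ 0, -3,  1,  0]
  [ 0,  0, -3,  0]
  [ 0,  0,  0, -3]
A Jordan chain for λ = -3 of length 3:
v_1 = (1, 0, 0, 0)ᵀ
v_2 = (-1, 1, 0, 0)ᵀ
v_3 = (0, 0, 1, 0)ᵀ

Let N = A − (-3)·I. We want v_3 with N^3 v_3 = 0 but N^2 v_3 ≠ 0; then v_{j-1} := N · v_j for j = 3, …, 2.

Pick v_3 = (0, 0, 1, 0)ᵀ.
Then v_2 = N · v_3 = (-1, 1, 0, 0)ᵀ.
Then v_1 = N · v_2 = (1, 0, 0, 0)ᵀ.

Sanity check: (A − (-3)·I) v_1 = (0, 0, 0, 0)ᵀ = 0. ✓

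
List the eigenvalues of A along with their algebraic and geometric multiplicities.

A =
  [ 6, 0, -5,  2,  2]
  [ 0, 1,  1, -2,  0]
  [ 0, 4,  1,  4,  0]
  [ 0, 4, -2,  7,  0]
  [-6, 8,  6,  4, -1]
λ = 2: alg = 1, geom = 1; λ = 3: alg = 4, geom = 3

Step 1 — factor the characteristic polynomial to read off the algebraic multiplicities:
  χ_A(x) = (x - 3)^4*(x - 2)

Step 2 — compute geometric multiplicities via the rank-nullity identity g(λ) = n − rank(A − λI):
  rank(A − (2)·I) = 4, so dim ker(A − (2)·I) = n − 4 = 1
  rank(A − (3)·I) = 2, so dim ker(A − (3)·I) = n − 2 = 3

Summary:
  λ = 2: algebraic multiplicity = 1, geometric multiplicity = 1
  λ = 3: algebraic multiplicity = 4, geometric multiplicity = 3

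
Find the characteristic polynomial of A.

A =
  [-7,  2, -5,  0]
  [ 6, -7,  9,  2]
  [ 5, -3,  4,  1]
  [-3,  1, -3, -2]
x^4 + 12*x^3 + 54*x^2 + 108*x + 81

Expanding det(x·I − A) (e.g. by cofactor expansion or by noting that A is similar to its Jordan form J, which has the same characteristic polynomial as A) gives
  χ_A(x) = x^4 + 12*x^3 + 54*x^2 + 108*x + 81
which factors as (x + 3)^4. The eigenvalues (with algebraic multiplicities) are λ = -3 with multiplicity 4.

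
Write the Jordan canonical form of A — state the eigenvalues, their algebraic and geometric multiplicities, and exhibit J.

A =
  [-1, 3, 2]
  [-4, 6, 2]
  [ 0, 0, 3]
J_1(2) ⊕ J_1(3) ⊕ J_1(3)

The characteristic polynomial is
  det(x·I − A) = x^3 - 8*x^2 + 21*x - 18 = (x - 3)^2*(x - 2)

Eigenvalues and multiplicities (the geometric multiplicity of λ is n − rank(A − λI), which equals the number of Jordan blocks for λ):
  λ = 2: algebraic multiplicity = 1, geometric multiplicity = 1
  λ = 3: algebraic multiplicity = 2, geometric multiplicity = 2

Determining the block sizes for each eigenvalue:
  λ = 2: one block (gm = 1), so the single block has size am = 1 → block sizes [1]
  λ = 3: gm = am = 2, so every block has size 1 → block sizes [1, 1]

Assembling the blocks gives a Jordan form
J =
  [2, 0, 0]
  [0, 3, 0]
  [0, 0, 3]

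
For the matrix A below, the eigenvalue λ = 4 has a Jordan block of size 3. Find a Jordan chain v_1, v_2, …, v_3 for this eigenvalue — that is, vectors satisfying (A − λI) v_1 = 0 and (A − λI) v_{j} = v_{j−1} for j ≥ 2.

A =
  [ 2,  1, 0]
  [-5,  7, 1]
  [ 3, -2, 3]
A Jordan chain for λ = 4 of length 3:
v_1 = (-1, -2, 1)ᵀ
v_2 = (-2, -5, 3)ᵀ
v_3 = (1, 0, 0)ᵀ

Let N = A − (4)·I. We want v_3 with N^3 v_3 = 0 but N^2 v_3 ≠ 0; then v_{j-1} := N · v_j for j = 3, …, 2.

Pick v_3 = (1, 0, 0)ᵀ.
Then v_2 = N · v_3 = (-2, -5, 3)ᵀ.
Then v_1 = N · v_2 = (-1, -2, 1)ᵀ.

Sanity check: (A − (4)·I) v_1 = (0, 0, 0)ᵀ = 0. ✓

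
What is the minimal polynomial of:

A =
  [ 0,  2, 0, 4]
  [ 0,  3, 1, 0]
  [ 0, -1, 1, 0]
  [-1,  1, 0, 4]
x^3 - 6*x^2 + 12*x - 8

The characteristic polynomial is χ_A(x) = (x - 2)^4, so the eigenvalues are known. The minimal polynomial is
  m_A(x) = Π_λ (x − λ)^{k_λ}
where k_λ is the size of the *largest* Jordan block for λ (equivalently, the smallest k with (A − λI)^k v = 0 for every generalised eigenvector v of λ).

  λ = 2: largest Jordan block has size 3, contributing (x − 2)^3

So m_A(x) = (x - 2)^3 = x^3 - 6*x^2 + 12*x - 8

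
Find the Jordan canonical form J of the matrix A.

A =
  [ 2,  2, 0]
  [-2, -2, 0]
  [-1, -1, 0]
J_2(0) ⊕ J_1(0)

The characteristic polynomial is
  det(x·I − A) = x^3

Eigenvalues and multiplicities (the geometric multiplicity of λ is n − rank(A − λI), which equals the number of Jordan blocks for λ):
  λ = 0: algebraic multiplicity = 3, geometric multiplicity = 2

Determining the block sizes for each eigenvalue:
  λ = 0: 2 blocks summing to 3 forces exactly one block of size 2 and the rest size 1 → block sizes [2, 1]

Assembling the blocks gives a Jordan form
J =
  [0, 1, 0]
  [0, 0, 0]
  [0, 0, 0]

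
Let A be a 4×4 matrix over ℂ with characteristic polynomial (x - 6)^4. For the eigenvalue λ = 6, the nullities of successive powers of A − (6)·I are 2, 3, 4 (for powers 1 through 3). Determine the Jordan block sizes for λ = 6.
Block sizes for λ = 6: [3, 1]

From the dimensions of kernels of powers, the number of Jordan blocks of size at least j is d_j − d_{j−1} where d_j = dim ker(N^j) (with d_0 = 0). Computing the differences gives [2, 1, 1].
The number of blocks of size exactly k is (#blocks of size ≥ k) − (#blocks of size ≥ k + 1), so the partition is: 1 block(s) of size 1, 1 block(s) of size 3.
In nonincreasing order the block sizes are [3, 1].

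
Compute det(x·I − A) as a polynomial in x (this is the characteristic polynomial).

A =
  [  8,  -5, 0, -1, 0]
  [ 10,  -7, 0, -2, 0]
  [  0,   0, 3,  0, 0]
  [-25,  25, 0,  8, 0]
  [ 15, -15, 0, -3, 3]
x^5 - 15*x^4 + 90*x^3 - 270*x^2 + 405*x - 243

Expanding det(x·I − A) (e.g. by cofactor expansion or by noting that A is similar to its Jordan form J, which has the same characteristic polynomial as A) gives
  χ_A(x) = x^5 - 15*x^4 + 90*x^3 - 270*x^2 + 405*x - 243
which factors as (x - 3)^5. The eigenvalues (with algebraic multiplicities) are λ = 3 with multiplicity 5.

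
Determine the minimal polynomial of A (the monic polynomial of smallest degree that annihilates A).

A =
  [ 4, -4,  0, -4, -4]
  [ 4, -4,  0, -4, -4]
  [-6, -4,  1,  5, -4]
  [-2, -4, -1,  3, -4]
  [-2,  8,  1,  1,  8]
x^3 - 8*x^2 + 16*x

The characteristic polynomial is χ_A(x) = x^2*(x - 4)^3, so the eigenvalues are known. The minimal polynomial is
  m_A(x) = Π_λ (x − λ)^{k_λ}
where k_λ is the size of the *largest* Jordan block for λ (equivalently, the smallest k with (A − λI)^k v = 0 for every generalised eigenvector v of λ).

  λ = 0: largest Jordan block has size 1, contributing (x − 0)
  λ = 4: largest Jordan block has size 2, contributing (x − 4)^2

So m_A(x) = x*(x - 4)^2 = x^3 - 8*x^2 + 16*x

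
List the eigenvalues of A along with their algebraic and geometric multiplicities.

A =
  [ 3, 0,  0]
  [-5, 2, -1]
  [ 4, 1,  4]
λ = 3: alg = 3, geom = 1

Step 1 — factor the characteristic polynomial to read off the algebraic multiplicities:
  χ_A(x) = (x - 3)^3

Step 2 — compute geometric multiplicities via the rank-nullity identity g(λ) = n − rank(A − λI):
  rank(A − (3)·I) = 2, so dim ker(A − (3)·I) = n − 2 = 1

Summary:
  λ = 3: algebraic multiplicity = 3, geometric multiplicity = 1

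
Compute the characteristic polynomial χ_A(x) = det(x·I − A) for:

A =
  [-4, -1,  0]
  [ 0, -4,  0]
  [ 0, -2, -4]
x^3 + 12*x^2 + 48*x + 64

Expanding det(x·I − A) (e.g. by cofactor expansion or by noting that A is similar to its Jordan form J, which has the same characteristic polynomial as A) gives
  χ_A(x) = x^3 + 12*x^2 + 48*x + 64
which factors as (x + 4)^3. The eigenvalues (with algebraic multiplicities) are λ = -4 with multiplicity 3.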